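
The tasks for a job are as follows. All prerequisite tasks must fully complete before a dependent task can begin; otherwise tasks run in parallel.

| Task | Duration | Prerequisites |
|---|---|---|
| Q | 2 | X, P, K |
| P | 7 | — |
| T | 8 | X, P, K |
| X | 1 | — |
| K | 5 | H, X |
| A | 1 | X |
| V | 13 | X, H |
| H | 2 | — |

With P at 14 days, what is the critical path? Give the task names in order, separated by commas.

As given, the longest chain is P→T = 7+8 = 15, so the finish is 15 days.
P lies on that path, so at 14 days the path becomes 22 days.
No other chain overtakes it, so the finish is 22 days.

P, T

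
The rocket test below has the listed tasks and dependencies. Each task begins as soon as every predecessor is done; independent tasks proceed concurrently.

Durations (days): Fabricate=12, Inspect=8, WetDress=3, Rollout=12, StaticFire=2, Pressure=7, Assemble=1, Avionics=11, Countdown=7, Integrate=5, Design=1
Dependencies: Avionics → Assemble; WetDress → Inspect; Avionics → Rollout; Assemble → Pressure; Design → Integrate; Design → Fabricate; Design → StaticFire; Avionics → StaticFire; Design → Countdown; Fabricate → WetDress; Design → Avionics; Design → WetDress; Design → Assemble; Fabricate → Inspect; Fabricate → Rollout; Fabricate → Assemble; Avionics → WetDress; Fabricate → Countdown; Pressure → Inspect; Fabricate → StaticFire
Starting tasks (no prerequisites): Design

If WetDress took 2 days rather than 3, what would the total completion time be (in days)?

29

Critical path before the change: Design→Fabricate→Assemble→Pressure→Inspect = 1+12+1+7+8 = 29 giving 29 days.
The longest path through WetDress is only 24 days, so WetDress has float 5.
No other chain overtakes it, so the finish is 29 days.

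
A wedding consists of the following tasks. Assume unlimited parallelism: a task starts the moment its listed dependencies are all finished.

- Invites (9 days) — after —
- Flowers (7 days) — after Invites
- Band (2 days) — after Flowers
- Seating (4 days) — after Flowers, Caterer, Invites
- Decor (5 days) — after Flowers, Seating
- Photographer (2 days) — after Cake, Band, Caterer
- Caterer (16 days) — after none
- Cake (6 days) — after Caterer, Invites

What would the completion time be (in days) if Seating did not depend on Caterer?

25

Original critical path: Caterer→Seating→Decor = 16+4+5 = 25 ⇒ 25 days.
Dropping Caterer→Seating doesn't change Seating's earliest start (16); another predecessor still binds.
The longest chain is now Invites→Flowers→Seating→Decor = 9+7+4+5 = 25, so the job takes 25 days.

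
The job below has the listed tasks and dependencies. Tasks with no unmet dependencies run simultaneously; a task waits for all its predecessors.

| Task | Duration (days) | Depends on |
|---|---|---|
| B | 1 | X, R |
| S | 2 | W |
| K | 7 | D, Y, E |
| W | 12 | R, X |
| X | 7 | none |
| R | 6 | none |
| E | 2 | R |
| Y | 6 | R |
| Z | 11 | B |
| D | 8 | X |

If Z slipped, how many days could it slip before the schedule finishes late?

3

X→D→K = 7+8+7 = 22 sets the makespan at 22 days.
The longest chain containing Z totals 19 days.
So Z can slip 22 − 19 = 3 days.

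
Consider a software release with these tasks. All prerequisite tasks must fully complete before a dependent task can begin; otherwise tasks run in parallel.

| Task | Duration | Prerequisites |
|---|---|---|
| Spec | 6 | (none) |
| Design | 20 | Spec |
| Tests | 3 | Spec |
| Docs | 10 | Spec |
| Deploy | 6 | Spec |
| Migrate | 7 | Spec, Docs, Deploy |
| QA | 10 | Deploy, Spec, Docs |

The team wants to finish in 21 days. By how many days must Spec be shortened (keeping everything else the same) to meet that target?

5

Current finish: 26 days; target: 21.
Spec is on every critical path, so each day cut from Spec cuts the finish by one (this holds down to a finish of 21).
Need 26 − 21 = 5 days off Spec → Spec becomes 1 day, finish becomes 21.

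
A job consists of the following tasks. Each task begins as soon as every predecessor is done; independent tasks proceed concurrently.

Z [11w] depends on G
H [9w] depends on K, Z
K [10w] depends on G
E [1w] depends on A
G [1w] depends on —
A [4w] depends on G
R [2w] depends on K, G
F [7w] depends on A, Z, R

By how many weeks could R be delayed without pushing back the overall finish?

G→Z→H = 1+11+9 = 21 sets the makespan at 21 weeks.
Longest path through R: 20 weeks (earliest finish 13, latest finish 14).
So R can slip 14 − 13 = 1 week.

1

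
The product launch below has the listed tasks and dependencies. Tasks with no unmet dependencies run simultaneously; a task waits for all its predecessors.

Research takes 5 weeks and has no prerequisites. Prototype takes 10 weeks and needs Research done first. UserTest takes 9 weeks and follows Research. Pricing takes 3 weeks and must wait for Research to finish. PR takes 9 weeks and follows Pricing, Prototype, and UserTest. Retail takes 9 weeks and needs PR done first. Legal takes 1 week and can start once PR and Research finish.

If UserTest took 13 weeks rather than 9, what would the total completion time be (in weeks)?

36

Actual critical path: Research→Prototype→PR→Retail = 5+10+9+9 = 33 ⇒ 33 weeks.
The longest path through UserTest is only 32 weeks, so UserTest has float 1.
The binding chain switches to Research→UserTest→PR→Retail = 5+13+9+9 = 36; finish 36 weeks.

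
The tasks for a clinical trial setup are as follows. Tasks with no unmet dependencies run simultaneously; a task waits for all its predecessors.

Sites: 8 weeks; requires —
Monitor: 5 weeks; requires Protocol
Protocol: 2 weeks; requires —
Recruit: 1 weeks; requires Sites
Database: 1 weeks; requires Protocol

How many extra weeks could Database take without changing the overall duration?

6

Sites→Recruit = 8+1 = 9 sets the makespan at 9 weeks.
Longest path through Database: 3 weeks (earliest finish 3, latest finish 9).
So Database can slip 9 − 3 = 6 weeks.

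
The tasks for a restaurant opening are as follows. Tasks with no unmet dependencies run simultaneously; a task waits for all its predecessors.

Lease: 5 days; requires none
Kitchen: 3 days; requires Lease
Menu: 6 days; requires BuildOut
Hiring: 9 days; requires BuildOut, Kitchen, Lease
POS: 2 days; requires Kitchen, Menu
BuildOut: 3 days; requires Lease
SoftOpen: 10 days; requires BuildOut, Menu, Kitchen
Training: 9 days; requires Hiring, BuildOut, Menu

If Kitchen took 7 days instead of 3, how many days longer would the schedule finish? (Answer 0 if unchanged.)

4

As given, the longest chain is Lease→Kitchen→Hiring→Training = 5+3+9+9 = 26, so the finish is 26 days.
Since Kitchen is critical, the +4 change carries straight to that chain (now 30 days).
No other chain overtakes it, so the finish is 30 days.
Change in finish: 30 − 26 = +4 days.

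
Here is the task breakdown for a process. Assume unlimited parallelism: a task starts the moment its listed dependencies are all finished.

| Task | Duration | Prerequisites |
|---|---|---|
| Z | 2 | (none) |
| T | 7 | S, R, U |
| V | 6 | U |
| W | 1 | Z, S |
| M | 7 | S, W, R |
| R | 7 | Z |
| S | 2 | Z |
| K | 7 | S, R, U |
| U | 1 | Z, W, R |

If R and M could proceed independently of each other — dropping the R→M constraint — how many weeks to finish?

With the dependency in place, Z→R→U→T = 2+7+1+7 = 17 sets the finish at 17 weeks.
Without R→M, M's earliest start moves from 9 to 5.
After: Z→R→U→T = 2+7+1+7 = 17 → 17 weeks.

17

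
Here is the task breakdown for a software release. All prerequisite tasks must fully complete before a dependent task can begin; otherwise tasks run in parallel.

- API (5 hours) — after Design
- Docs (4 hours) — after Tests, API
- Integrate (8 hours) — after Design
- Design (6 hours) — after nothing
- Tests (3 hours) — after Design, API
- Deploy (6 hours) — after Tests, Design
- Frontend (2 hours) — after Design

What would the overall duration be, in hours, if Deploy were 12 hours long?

Actual critical path: Design→API→Tests→Deploy = 6+5+3+6 = 20 ⇒ 20 hours.
Since Deploy is critical, the +6 change carries straight to that chain (now 26 hours).
The critical path is still Design→API→Tests→Deploy; finish is now 26 hours.

26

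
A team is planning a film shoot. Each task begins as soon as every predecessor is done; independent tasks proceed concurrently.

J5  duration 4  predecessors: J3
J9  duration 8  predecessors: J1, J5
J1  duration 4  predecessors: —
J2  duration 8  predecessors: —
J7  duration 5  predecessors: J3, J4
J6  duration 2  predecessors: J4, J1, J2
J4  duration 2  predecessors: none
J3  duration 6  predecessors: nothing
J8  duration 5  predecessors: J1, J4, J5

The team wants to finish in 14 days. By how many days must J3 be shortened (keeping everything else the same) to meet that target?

Current finish: 18 days; target: 14.
J3 is on every critical path, so each day cut from J3 cuts the finish by one (this holds down to a finish of 13).
Need 18 − 14 = 4 days off J3 → J3 becomes 2 days, finish becomes 14.

4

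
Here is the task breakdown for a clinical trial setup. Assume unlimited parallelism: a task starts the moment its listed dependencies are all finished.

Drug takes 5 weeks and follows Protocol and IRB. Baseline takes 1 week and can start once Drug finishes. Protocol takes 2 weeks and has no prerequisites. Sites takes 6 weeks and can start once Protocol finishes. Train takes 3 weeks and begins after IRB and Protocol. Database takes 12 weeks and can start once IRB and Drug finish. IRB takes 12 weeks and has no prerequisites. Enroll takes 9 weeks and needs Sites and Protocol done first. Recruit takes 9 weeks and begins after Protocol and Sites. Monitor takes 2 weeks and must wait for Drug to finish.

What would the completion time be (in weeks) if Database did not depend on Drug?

With the dependency in place, IRB→Drug→Database = 12+5+12 = 29 sets the finish at 29 weeks.
Without Drug→Database, Database's earliest start moves from 17 to 12.
New critical path: IRB→Database = 12+12 = 24 ⇒ 24 weeks.

24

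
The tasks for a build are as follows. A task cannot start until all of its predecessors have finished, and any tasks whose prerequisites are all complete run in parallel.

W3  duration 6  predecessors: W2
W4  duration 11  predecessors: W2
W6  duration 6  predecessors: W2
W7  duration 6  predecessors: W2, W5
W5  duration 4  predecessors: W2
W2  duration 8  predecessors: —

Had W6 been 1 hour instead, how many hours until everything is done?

Actual critical path: W2→W4 = 8+11 = 19 ⇒ 19 hours.
The longest path through W6 is only 14 hours, so W6 has float 5.
That remains the longest chain; total 19 hours.

19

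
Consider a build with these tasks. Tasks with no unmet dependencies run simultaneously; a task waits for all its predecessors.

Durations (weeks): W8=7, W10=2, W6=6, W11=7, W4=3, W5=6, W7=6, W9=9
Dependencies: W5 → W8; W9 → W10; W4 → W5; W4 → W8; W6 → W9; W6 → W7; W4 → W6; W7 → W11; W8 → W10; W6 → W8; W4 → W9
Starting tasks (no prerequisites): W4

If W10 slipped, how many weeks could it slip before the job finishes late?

The longest chain is W4→W6→W7→W11 = 3+6+6+7 = 22; overall finish 22 weeks.
W10 finishes as early as 20 and must finish by 22.
Float = 22 − 20 = 2.

2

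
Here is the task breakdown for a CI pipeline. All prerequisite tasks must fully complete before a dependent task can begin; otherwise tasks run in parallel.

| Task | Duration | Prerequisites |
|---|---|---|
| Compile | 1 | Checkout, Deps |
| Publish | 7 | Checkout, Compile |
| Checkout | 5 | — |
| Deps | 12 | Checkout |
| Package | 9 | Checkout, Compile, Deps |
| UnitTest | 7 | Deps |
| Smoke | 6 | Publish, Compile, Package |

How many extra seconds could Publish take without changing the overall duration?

2

Checkout→Deps→Compile→Package→Smoke = 5+12+1+9+6 = 33 sets the makespan at 33 seconds.
Publish finishes as early as 25 and must finish by 27.
Float = 33 − 31 = 2.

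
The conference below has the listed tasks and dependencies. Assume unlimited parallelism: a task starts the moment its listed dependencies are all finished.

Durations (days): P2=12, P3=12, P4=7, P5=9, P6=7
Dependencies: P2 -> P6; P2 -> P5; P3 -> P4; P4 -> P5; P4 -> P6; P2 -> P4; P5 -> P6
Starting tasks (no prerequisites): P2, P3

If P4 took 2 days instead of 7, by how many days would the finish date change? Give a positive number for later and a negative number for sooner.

Actual critical path: P2→P4→P5→P6 = 12+7+9+7 = 35 ⇒ 35 days.
P4 lies on that path, so at 2 days the path becomes 30 days.
No other chain overtakes it, so the finish is 30 days.
Change in finish: 30 − 35 = -5 days.

-5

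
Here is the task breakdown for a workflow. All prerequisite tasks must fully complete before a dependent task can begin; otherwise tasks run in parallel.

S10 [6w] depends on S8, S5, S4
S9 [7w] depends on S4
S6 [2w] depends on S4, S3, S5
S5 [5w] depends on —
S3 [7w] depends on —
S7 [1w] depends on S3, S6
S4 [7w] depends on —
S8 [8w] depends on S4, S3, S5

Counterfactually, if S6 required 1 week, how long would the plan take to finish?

Critical path before the change: S3→S8→S10 = 7+8+6 = 21 giving 21 weeks.
The longest path through S6 is only 10 weeks, so S6 has float 11.
That remains the longest chain; total 21 weeks.

21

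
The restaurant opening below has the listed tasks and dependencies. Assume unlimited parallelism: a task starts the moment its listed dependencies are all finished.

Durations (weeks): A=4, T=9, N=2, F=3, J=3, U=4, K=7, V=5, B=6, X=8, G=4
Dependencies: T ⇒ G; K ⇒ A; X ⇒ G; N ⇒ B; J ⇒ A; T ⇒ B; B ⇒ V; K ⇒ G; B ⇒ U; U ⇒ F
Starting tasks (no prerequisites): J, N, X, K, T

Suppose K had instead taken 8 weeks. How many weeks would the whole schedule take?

22

The binding path is T→B→U→F = 9+6+4+3 = 22; finish at 22 weeks.
K is off the critical path — its longest chain is 11 weeks, giving 11 of slack.
The critical path is still T→B→U→F; finish is now 22 weeks.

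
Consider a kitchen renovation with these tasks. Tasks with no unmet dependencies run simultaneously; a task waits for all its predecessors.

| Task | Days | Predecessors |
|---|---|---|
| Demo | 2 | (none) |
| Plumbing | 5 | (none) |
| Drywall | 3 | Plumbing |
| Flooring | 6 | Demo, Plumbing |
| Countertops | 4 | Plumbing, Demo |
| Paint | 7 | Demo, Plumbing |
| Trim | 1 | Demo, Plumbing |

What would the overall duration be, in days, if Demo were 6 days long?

13

As given, the longest chain is Plumbing→Paint = 5+7 = 12, so the finish is 12 days.
Demo is off the critical path — its longest chain is 9 days, giving 3 of slack.
New critical path: Demo→Paint = 6+7 = 13 ⇒ 13 days.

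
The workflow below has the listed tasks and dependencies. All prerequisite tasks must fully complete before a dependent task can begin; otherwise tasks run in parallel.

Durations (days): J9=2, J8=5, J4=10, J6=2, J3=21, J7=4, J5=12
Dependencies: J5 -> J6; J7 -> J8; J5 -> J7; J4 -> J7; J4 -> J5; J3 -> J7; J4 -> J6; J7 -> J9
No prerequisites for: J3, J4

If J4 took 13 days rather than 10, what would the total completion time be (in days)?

34

The binding path is J4→J5→J7→J8 = 10+12+4+5 = 31; finish at 31 days.
J4 lies on that path, so at 13 days the path becomes 34 days.
The critical path is still J4→J5→J7→J8; finish is now 34 days.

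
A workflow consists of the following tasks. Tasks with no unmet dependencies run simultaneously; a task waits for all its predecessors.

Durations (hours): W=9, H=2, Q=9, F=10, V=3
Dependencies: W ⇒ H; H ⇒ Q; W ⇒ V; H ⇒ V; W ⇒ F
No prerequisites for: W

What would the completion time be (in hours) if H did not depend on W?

Original critical path: W→H→Q = 9+2+9 = 20 ⇒ 20 hours.
Without W→H, H's earliest start moves from 9 to 0.
The longest chain is now W→F = 9+10 = 19, so the project takes 19 hours.

19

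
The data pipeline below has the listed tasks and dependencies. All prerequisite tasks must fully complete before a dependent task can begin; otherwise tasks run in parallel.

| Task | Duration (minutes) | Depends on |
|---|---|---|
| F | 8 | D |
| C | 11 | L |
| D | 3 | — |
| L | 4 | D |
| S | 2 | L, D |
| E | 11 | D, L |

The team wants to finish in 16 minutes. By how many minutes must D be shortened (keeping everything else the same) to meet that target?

Current finish: 18 minutes; target: 16.
D is on every critical path, so each minute cut from D cuts the finish by one (this holds down to a finish of 16).
Need 18 − 16 = 2 minutes off D → D becomes 1 minute, finish becomes 16.

2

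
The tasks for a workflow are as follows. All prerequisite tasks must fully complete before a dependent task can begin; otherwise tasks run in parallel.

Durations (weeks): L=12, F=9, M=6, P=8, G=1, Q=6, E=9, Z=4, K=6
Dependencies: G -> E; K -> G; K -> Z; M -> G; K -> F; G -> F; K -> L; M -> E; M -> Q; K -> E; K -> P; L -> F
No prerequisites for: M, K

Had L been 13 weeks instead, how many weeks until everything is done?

Baseline: K→L→F = 6+12+9 = 27 → 27 weeks.
L is on the critical path; changing it to 13 makes that path 28 weeks.
The critical path is still K→L→F; finish is now 28 weeks.

28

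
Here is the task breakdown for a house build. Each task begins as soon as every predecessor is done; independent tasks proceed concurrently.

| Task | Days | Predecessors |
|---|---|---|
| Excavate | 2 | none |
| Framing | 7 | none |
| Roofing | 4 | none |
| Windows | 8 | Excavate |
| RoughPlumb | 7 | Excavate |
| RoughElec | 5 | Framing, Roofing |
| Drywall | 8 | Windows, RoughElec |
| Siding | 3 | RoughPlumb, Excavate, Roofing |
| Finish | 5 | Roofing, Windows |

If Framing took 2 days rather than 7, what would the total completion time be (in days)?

Critical path before the change: Framing→RoughElec→Drywall = 7+5+8 = 20 giving 20 days.
Framing is on the critical path; changing it to 2 makes that path 15 days.
New critical path: Excavate→Windows→Drywall = 2+8+8 = 18 ⇒ 18 days.

18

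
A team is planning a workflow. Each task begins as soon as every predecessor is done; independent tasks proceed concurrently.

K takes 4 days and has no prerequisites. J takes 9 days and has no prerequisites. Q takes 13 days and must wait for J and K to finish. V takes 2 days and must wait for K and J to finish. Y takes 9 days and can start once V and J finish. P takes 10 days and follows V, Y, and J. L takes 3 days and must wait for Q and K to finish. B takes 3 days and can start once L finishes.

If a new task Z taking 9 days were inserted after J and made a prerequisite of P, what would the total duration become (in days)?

30

Originally the plan takes 30 days.
With Z inserted, P now waits for max(V, Y, J, Z).
New critical path: J→V→Y→P = 9+2+9+10 = 30 ⇒ 30 days.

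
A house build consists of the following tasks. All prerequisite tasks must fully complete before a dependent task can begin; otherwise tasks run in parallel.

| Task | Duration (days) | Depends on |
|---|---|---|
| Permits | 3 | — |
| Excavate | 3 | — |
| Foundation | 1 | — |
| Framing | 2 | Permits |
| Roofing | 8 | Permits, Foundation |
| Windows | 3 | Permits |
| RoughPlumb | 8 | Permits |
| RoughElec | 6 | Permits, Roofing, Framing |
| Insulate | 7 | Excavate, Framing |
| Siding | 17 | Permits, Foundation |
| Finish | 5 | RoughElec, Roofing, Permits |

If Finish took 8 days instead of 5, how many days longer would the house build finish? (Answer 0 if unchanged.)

Baseline: Permits→Roofing→RoughElec→Finish = 3+8+6+5 = 22 → 22 days.
Since Finish is critical, the +3 change carries straight to that chain (now 25 days).
The critical path is still Permits→Roofing→RoughElec→Finish; finish is now 25 days.
Change in finish: 25 − 22 = +3 days.

3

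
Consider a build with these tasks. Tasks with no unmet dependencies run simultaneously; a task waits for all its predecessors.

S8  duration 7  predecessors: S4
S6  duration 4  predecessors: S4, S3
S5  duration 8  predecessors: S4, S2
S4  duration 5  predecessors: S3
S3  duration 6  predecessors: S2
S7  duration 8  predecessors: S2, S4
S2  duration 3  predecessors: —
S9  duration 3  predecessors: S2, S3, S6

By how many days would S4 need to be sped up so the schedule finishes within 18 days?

4

Current finish: 22 days; target: 18.
S4 is on every critical path, so each day cut from S4 cuts the finish by one (this holds down to a finish of 18).
Need 22 − 18 = 4 days off S4 → S4 becomes 1 day, finish becomes 18.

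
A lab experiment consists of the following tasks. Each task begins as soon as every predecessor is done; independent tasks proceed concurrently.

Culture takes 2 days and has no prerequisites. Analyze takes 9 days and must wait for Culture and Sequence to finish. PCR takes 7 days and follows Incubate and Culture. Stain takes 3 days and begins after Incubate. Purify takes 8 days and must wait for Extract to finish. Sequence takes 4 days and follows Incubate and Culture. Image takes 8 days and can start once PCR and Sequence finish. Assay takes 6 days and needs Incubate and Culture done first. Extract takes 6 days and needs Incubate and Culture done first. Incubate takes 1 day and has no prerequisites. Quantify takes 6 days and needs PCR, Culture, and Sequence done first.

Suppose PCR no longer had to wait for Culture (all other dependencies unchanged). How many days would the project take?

Before: longest chain Culture→PCR→Image = 2+7+8 = 17, finish 17.
Without Culture→PCR, PCR's earliest start moves from 2 to 1.
The longest chain is now Culture→Extract→Purify = 2+6+8 = 16, so the project takes 16 days.

16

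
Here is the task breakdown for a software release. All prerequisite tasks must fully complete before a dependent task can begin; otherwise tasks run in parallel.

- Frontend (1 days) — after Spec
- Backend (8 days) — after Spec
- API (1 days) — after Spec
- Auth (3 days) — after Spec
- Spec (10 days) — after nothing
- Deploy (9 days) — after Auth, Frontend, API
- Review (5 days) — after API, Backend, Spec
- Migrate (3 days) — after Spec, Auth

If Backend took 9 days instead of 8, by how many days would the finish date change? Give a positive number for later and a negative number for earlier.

1

As given, the longest chain is Spec→Backend→Review = 10+8+5 = 23, so the finish is 23 days.
Backend lies on that path, so at 9 days the path becomes 24 days.
That remains the longest chain; total 24 days.
Change in finish: 24 − 23 = +1 days.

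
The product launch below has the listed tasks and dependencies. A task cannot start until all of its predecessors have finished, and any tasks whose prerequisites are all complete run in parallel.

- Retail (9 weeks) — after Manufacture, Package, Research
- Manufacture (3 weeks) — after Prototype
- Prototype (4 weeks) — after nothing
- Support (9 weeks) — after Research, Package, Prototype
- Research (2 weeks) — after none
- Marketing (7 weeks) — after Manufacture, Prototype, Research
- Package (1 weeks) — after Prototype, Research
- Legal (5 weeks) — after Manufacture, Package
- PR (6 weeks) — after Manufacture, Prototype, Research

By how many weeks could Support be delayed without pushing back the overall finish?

Critical path: Prototype→Manufacture→Retail = 4+3+9 = 16, so the finish is 16 weeks.
Support finishes as early as 14 and must finish by 16.
So Support can slip 16 − 14 = 2 weeks.

2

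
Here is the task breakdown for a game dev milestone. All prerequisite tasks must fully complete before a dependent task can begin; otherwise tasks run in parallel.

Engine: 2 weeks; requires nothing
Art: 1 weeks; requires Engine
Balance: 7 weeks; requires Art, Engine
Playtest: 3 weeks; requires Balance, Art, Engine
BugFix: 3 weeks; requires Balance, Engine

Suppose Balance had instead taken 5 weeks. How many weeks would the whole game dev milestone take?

Actual critical path: Engine→Art→Balance→Playtest = 2+1+7+3 = 13 ⇒ 13 weeks.
Balance is on the critical path; changing it to 5 makes that path 11 weeks.
That remains the longest chain; total 11 weeks.

11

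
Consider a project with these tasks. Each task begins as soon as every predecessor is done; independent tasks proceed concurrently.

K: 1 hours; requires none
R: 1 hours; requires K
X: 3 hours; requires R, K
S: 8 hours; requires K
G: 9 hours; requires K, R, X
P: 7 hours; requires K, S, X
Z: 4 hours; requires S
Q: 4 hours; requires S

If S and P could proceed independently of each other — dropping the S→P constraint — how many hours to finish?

With the dependency in place, K→S→P = 1+8+7 = 16 sets the finish at 16 hours.
Without S→P, P's earliest start moves from 9 to 5.
The longest chain is now K→R→X→G = 1+1+3+9 = 14, so the job takes 14 hours.

14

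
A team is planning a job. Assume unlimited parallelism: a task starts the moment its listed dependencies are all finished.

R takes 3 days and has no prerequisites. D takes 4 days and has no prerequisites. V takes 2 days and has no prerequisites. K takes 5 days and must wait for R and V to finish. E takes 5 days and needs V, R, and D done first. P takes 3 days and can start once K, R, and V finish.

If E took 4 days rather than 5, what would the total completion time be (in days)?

Baseline: R→K→P = 3+5+3 = 11 → 11 days.
The longest path through E is only 9 days, so E has float 2.
The critical path is still R→K→P; finish is now 11 days.

11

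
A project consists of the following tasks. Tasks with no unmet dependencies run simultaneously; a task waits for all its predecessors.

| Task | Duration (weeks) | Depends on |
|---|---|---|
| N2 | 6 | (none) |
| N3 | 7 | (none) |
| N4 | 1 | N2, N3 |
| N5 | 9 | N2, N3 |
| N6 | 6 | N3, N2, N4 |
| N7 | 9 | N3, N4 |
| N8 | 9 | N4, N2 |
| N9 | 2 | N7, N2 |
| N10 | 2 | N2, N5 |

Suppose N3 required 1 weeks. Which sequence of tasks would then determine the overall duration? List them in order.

Actual critical path: N3→N4→N7→N9 = 7+1+9+2 = 19 ⇒ 19 weeks.
N3 is on the critical path; changing it to 1 makes that path 13 weeks.
The binding chain switches to N2→N4→N7→N9 = 6+1+9+2 = 18; finish 18 weeks.

N2, N4, N7, N9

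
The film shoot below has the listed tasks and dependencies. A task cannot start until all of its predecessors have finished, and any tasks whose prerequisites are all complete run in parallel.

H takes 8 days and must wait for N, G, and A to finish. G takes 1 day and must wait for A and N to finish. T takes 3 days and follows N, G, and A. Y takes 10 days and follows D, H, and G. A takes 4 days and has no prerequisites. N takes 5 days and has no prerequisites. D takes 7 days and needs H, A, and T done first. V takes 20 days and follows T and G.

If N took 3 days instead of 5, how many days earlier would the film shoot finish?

1

Actual critical path: N→G→H→D→Y = 5+1+8+7+10 = 31 ⇒ 31 days.
Since N is critical, the -2 change carries straight to that chain (now 29 days).
New critical path: A→G→H→D→Y = 4+1+8+7+10 = 30 ⇒ 30 days.
Change in finish: 30 − 31 = -1 days.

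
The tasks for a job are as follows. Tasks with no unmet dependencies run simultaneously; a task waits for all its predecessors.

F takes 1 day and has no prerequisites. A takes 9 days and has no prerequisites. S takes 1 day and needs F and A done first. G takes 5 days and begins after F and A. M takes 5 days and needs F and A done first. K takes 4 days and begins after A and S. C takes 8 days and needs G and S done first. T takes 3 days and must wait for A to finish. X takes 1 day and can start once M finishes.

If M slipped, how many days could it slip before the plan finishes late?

7

A→G→C = 9+5+8 = 22 sets the makespan at 22 days.
Longest path through M: 15 days (earliest finish 14, latest finish 21).
Float = 22 − 15 = 7.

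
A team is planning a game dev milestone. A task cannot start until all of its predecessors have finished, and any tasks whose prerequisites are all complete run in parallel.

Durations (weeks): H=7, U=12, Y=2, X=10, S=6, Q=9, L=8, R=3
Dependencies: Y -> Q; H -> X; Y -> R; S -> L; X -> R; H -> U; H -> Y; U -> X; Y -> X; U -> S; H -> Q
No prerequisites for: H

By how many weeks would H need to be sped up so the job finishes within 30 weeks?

Current finish: 33 weeks; target: 30.
H is on every critical path, so each week cut from H cuts the finish by one (this holds down to a finish of 27).
Need 33 − 30 = 3 weeks off H → H becomes 4 weeks, finish becomes 30.

3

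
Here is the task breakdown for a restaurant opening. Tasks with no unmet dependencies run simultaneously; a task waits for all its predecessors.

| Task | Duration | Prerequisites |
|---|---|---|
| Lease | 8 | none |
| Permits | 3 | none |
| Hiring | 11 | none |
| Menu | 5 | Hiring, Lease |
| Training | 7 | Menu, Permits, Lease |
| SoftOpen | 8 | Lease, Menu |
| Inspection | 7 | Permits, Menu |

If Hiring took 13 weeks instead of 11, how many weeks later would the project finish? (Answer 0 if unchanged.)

2

Actual critical path: Hiring→Menu→SoftOpen = 11+5+8 = 24 ⇒ 24 weeks.
Since Hiring is critical, the +2 change carries straight to that chain (now 26 weeks).
No other chain overtakes it, so the finish is 26 weeks.
Change in finish: 26 − 24 = +2 weeks.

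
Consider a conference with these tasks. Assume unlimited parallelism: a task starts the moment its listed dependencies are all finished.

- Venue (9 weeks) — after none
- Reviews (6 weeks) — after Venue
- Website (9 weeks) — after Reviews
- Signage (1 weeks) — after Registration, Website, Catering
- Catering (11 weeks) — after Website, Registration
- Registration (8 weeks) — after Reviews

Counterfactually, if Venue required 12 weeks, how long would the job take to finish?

Actual critical path: Venue→Reviews→Website→Catering→Signage = 9+6+9+11+1 = 36 ⇒ 36 weeks.
Venue lies on that path, so at 12 weeks the path becomes 39 weeks.
That remains the longest chain; total 39 weeks.

39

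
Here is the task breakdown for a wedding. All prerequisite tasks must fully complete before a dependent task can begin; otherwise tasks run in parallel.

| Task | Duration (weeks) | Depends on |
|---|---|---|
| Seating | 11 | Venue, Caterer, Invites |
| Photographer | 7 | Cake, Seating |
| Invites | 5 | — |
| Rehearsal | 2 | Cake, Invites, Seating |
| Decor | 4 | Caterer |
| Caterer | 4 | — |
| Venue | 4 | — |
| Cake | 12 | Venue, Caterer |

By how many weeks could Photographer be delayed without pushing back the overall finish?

0

Critical path: Venue→Cake→Photographer = 4+12+7 = 23, so the finish is 23 weeks.
The longest chain containing Photographer totals 23 weeks.
Float = 23 − 23 = 0.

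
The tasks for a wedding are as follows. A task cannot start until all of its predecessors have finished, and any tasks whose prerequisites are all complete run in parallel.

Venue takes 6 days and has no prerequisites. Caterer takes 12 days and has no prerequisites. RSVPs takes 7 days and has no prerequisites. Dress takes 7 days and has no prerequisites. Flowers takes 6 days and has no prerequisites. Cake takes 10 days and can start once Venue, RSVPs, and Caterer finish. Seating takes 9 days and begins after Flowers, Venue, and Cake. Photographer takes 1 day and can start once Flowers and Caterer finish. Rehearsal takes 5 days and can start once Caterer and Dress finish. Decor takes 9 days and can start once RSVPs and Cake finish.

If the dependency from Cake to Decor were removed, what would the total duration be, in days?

Original critical path: Caterer→Cake→Seating = 12+10+9 = 31 ⇒ 31 days.
Without Cake→Decor, Decor's earliest start moves from 22 to 7.
The longest chain is now Caterer→Cake→Seating = 12+10+9 = 31, so the plan takes 31 days.

31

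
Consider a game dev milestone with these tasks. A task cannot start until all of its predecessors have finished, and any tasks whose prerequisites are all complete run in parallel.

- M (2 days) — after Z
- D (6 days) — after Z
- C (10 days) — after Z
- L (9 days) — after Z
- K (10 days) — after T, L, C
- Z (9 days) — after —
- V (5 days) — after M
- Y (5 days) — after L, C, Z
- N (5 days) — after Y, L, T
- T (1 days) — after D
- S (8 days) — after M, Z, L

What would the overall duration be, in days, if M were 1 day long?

Baseline: Z→C→K = 9+10+10 = 29 → 29 days.
The longest path through M is only 19 days, so M has float 10.
No other chain overtakes it, so the finish is 29 days.

29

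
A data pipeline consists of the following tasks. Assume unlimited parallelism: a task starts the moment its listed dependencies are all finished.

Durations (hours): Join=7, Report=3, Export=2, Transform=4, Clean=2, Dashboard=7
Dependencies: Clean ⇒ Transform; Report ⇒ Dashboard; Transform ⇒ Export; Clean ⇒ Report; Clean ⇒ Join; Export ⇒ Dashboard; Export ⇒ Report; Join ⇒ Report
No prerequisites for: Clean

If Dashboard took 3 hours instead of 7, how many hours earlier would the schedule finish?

Baseline: Clean→Join→Report→Dashboard = 2+7+3+7 = 19 → 19 hours.
Dashboard lies on that path, so at 3 hours the path becomes 15 hours.
That remains the longest chain; total 15 hours.
Change in finish: 15 − 19 = -4 hours.

4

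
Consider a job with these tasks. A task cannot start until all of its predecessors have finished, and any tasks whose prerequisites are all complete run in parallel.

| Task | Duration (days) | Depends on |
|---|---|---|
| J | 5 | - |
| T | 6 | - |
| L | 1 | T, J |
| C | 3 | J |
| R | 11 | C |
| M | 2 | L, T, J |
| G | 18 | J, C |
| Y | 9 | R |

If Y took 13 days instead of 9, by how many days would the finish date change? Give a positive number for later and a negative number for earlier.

4

The binding path is J→C→R→Y = 5+3+11+9 = 28; finish at 28 days.
Y lies on that path, so at 13 days the path becomes 32 days.
The critical path is still J→C→R→Y; finish is now 32 days.
Change in finish: 32 − 28 = +4 days.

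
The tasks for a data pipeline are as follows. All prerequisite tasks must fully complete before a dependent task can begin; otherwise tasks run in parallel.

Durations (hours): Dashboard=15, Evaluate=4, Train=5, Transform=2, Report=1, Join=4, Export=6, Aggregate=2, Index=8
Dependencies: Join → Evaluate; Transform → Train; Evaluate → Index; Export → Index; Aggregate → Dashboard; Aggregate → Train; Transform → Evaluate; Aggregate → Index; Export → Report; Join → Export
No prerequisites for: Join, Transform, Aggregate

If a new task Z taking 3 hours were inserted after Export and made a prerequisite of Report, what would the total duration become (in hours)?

18

Originally the data pipeline takes 18 hours.
With Z inserted, Report now waits for max(Export, Z).
New critical path: Join→Export→Index = 4+6+8 = 18 ⇒ 18 hours.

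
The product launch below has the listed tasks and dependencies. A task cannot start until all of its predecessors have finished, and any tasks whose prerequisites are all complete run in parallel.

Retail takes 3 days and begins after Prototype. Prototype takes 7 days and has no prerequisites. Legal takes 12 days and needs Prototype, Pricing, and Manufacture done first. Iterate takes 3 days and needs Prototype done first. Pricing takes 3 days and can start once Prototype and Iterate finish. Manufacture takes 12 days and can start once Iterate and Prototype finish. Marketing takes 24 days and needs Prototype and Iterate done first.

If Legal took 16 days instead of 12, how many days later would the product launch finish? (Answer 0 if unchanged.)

Baseline: Prototype→Iterate→Manufacture→Legal = 7+3+12+12 = 34 → 34 days.
Legal lies on that path, so at 16 days the path becomes 38 days.
That remains the longest chain; total 38 days.
Change in finish: 38 − 34 = +4 days.

4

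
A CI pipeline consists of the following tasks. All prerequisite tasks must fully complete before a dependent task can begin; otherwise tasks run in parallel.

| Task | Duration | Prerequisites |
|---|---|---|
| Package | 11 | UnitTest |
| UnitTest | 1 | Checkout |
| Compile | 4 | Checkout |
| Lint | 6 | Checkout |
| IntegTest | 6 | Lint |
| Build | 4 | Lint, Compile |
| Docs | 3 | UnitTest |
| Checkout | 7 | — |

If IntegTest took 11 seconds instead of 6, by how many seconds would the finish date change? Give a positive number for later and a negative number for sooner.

Baseline: Checkout→Lint→IntegTest = 7+6+6 = 19 → 19 seconds.
IntegTest is on the critical path; changing it to 11 makes that path 24 seconds.
No other chain overtakes it, so the finish is 24 seconds.
Change in finish: 24 − 19 = +5 seconds.

5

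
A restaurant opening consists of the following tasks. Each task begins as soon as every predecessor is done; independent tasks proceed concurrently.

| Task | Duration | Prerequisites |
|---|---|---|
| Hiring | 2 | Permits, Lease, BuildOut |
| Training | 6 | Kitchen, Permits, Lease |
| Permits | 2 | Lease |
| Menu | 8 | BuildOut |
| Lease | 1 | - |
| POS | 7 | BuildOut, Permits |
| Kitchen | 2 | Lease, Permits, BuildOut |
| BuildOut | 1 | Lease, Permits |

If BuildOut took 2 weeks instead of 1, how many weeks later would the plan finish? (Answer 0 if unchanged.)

Critical path before the change: Lease→Permits→BuildOut→Kitchen→Training = 1+2+1+2+6 = 12 giving 12 weeks.
BuildOut lies on that path, so at 2 weeks the path becomes 13 weeks.
The critical path is still Lease→Permits→BuildOut→Kitchen→Training; finish is now 13 weeks.
Change in finish: 13 − 12 = +1 weeks.

1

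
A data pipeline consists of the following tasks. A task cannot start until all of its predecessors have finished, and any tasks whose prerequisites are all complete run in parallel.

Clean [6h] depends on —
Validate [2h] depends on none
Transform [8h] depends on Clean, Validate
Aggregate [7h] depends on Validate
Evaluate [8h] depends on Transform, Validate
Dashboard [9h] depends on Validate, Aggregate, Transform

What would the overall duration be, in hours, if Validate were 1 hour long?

23

Critical path before the change: Clean→Transform→Dashboard = 6+8+9 = 23 giving 23 hours.
Validate is off the critical path — its longest chain is 19 hours, giving 4 of slack.
The critical path is still Clean→Transform→Dashboard; finish is now 23 hours.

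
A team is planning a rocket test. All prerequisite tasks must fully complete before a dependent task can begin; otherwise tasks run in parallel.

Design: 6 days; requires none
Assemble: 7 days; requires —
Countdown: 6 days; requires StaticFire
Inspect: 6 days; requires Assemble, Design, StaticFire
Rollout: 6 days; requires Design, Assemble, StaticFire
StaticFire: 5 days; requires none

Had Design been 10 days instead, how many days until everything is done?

16

The binding path is Assemble→Inspect = 7+6 = 13; finish at 13 days.
The longest path through Design is only 12 days, so Design has float 1.
The binding chain switches to Design→Inspect = 10+6 = 16; finish 16 days.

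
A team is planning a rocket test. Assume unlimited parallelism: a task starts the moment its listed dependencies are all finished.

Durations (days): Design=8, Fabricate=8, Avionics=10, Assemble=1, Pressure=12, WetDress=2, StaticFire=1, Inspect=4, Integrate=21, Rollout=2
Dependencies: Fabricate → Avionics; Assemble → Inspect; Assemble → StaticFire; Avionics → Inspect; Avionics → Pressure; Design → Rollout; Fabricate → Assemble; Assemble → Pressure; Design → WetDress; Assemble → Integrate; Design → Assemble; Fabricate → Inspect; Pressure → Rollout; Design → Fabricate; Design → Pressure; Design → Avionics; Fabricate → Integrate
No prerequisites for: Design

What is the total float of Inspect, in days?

10

The longest chain is Design→Fabricate→Avionics→Pressure→Rollout = 8+8+10+12+2 = 40; overall finish 40 days.
The longest chain containing Inspect totals 30 days.
So Inspect can slip 40 − 30 = 10 days.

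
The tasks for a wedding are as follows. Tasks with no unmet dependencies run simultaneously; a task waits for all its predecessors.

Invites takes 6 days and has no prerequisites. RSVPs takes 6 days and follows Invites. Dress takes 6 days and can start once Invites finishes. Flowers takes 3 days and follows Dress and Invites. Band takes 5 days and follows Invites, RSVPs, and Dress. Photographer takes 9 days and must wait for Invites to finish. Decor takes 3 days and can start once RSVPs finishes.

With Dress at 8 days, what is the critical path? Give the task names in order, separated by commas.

The binding path is Invites→Dress→Band = 6+6+5 = 17; finish at 17 days.
Since Dress is critical, the +2 change carries straight to that chain (now 19 days).
The critical path is still Invites→Dress→Band; finish is now 19 days.

Invites, Dress, Band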